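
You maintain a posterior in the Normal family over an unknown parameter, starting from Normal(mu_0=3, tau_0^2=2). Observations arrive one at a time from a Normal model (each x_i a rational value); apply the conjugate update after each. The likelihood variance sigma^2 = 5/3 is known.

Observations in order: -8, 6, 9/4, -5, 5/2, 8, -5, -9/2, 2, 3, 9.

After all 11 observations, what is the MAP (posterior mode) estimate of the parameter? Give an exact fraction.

153/142

obs 1: x=-8 → posterior Normal(-3, 10/11)
obs 2: x=6 → posterior Normal(3/17, 10/17)
obs 3: x=9/4 → posterior Normal(33/46, 10/23)
obs 4: x=-5 → posterior Normal(-27/58, 10/29)
obs 5: x=5/2 → posterior Normal(3/70, 2/7)
obs 6: x=8 → posterior Normal(99/82, 10/41)
obs 7: x=-5 → posterior Normal(39/94, 10/47)
obs 8: x=-9/2 → posterior Normal(-15/106, 10/53)
obs 9: x=2 → posterior Normal(9/118, 10/59)
obs 10: x=3 → posterior Normal(9/26, 2/13)
obs 11: x=9 → posterior Normal(153/142, 10/71)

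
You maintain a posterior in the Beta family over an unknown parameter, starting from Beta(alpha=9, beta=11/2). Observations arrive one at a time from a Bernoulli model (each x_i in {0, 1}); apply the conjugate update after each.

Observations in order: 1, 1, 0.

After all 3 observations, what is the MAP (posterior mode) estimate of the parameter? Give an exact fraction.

20/31

obs 1: x=1 → posterior Beta(10, 11/2)
obs 2: x=1 → posterior Beta(11, 11/2)
obs 3: x=0 → posterior Beta(11, 13/2)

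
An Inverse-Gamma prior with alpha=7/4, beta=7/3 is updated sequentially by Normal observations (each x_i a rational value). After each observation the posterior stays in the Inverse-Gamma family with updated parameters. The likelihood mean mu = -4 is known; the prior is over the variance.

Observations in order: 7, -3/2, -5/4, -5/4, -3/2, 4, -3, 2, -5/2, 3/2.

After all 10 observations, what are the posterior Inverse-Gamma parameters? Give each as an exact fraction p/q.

obs 1: x=7 → posterior Inverse-Gamma(9/4, 377/6)
obs 2: x=-3/2 → posterior Inverse-Gamma(11/4, 1583/24)
obs 3: x=-5/4 → posterior Inverse-Gamma(13/4, 6695/96)
obs 4: x=-5/4 → posterior Inverse-Gamma(15/4, 3529/48)
obs 5: x=-3/2 → posterior Inverse-Gamma(17/4, 3679/48)
obs 6: x=4 → posterior Inverse-Gamma(19/4, 5215/48)
obs 7: x=-3 → posterior Inverse-Gamma(21/4, 5239/48)
obs 8: x=2 → posterior Inverse-Gamma(23/4, 6103/48)
obs 9: x=-5/2 → posterior Inverse-Gamma(25/4, 6157/48)
obs 10: x=3/2 → posterior Inverse-Gamma(27/4, 6883/48)

alpha=27/4, beta=6883/48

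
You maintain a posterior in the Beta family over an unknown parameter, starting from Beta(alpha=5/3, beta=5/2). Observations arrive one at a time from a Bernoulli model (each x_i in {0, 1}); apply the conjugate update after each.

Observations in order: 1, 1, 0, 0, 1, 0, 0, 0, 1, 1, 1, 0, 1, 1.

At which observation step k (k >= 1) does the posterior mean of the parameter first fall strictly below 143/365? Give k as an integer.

k = 8

obs 1: x=1 → posterior Beta(8/3, 5/2)
obs 2: x=1 → posterior Beta(11/3, 5/2)
obs 3: x=0 → posterior Beta(11/3, 7/2)
obs 4: x=0 → posterior Beta(11/3, 9/2)
obs 5: x=1 → posterior Beta(14/3, 9/2)
obs 6: x=0 → posterior Beta(14/3, 11/2)
obs 7: x=0 → posterior Beta(14/3, 13/2)
obs 8: x=0 → posterior Beta(14/3, 15/2)
obs 9: x=1 → posterior Beta(17/3, 15/2)
obs 10: x=1 → posterior Beta(20/3, 15/2)
obs 11: x=1 → posterior Beta(23/3, 15/2)
obs 12: x=0 → posterior Beta(23/3, 17/2)
obs 13: x=1 → posterior Beta(26/3, 17/2)
obs 14: x=1 → posterior Beta(29/3, 17/2)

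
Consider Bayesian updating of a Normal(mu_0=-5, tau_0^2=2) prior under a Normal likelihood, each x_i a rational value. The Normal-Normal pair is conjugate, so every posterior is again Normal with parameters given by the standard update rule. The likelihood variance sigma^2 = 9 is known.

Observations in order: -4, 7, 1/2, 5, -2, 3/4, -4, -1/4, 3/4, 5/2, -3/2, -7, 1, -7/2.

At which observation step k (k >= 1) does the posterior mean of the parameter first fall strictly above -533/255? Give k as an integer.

obs 1: x=-4 → posterior Normal(-53/11, 18/11)
obs 2: x=7 → posterior Normal(-3, 18/13)
obs 3: x=1/2 → posterior Normal(-38/15, 6/5)
obs 4: x=5 → posterior Normal(-28/17, 18/17)
obs 5: x=-2 → posterior Normal(-32/19, 18/19)
obs 6: x=3/4 → posterior Normal(-61/42, 6/7)
obs 7: x=-4 → posterior Normal(-77/46, 18/23)
obs 8: x=-1/4 → posterior Normal(-39/25, 18/25)
obs 9: x=3/4 → posterior Normal(-25/18, 2/3)
obs 10: x=5/2 → posterior Normal(-65/58, 18/29)
obs 11: x=-3/2 → posterior Normal(-71/62, 18/31)
obs 12: x=-7 → posterior Normal(-3/2, 6/11)
obs 13: x=1 → posterior Normal(-19/14, 18/35)
obs 14: x=-7/2 → posterior Normal(-109/74, 18/37)

k = 4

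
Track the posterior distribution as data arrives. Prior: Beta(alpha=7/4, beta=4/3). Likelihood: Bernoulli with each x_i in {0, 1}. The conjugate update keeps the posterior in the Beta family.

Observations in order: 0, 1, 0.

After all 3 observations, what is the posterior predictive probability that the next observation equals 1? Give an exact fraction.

obs 1: x=0 → posterior Beta(7/4, 7/3)
obs 2: x=1 → posterior Beta(11/4, 7/3)
obs 3: x=0 → posterior Beta(11/4, 10/3)

33/73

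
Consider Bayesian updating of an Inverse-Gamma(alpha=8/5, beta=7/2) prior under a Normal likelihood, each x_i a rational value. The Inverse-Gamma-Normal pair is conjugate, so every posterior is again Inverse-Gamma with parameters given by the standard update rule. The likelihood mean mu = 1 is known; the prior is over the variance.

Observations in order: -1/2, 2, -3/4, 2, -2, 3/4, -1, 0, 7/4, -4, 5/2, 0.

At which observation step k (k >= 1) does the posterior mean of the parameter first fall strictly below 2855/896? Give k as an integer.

k = 3

obs 1: x=-1/2 → posterior Inverse-Gamma(21/10, 37/8)
obs 2: x=2 → posterior Inverse-Gamma(13/5, 41/8)
obs 3: x=-3/4 → posterior Inverse-Gamma(31/10, 213/32)
obs 4: x=2 → posterior Inverse-Gamma(18/5, 229/32)
obs 5: x=-2 → posterior Inverse-Gamma(41/10, 373/32)
obs 6: x=3/4 → posterior Inverse-Gamma(23/5, 187/16)
obs 7: x=-1 → posterior Inverse-Gamma(51/10, 219/16)
obs 8: x=0 → posterior Inverse-Gamma(28/5, 227/16)
obs 9: x=7/4 → posterior Inverse-Gamma(61/10, 463/32)
obs 10: x=-4 → posterior Inverse-Gamma(33/5, 863/32)
obs 11: x=5/2 → posterior Inverse-Gamma(71/10, 899/32)
obs 12: x=0 → posterior Inverse-Gamma(38/5, 915/32)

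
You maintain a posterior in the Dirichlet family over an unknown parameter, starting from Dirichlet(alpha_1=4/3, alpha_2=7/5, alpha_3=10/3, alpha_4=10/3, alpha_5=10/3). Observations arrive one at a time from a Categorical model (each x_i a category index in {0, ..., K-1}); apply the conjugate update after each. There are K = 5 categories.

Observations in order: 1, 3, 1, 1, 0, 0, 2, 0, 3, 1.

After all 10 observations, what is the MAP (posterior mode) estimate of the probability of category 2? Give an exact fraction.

obs 1: x=1 → posterior Dirichlet(4/3, 12/5, 10/3, 10/3, 10/3)
obs 2: x=3 → posterior Dirichlet(4/3, 12/5, 10/3, 13/3, 10/3)
obs 3: x=1 → posterior Dirichlet(4/3, 17/5, 10/3, 13/3, 10/3)
obs 4: x=1 → posterior Dirichlet(4/3, 22/5, 10/3, 13/3, 10/3)
obs 5: x=0 → posterior Dirichlet(7/3, 22/5, 10/3, 13/3, 10/3)
obs 6: x=0 → posterior Dirichlet(10/3, 22/5, 10/3, 13/3, 10/3)
obs 7: x=2 → posterior Dirichlet(10/3, 22/5, 13/3, 13/3, 10/3)
obs 8: x=0 → posterior Dirichlet(13/3, 22/5, 13/3, 13/3, 10/3)
obs 9: x=3 → posterior Dirichlet(13/3, 22/5, 13/3, 16/3, 10/3)
obs 10: x=1 → posterior Dirichlet(13/3, 27/5, 13/3, 16/3, 10/3)

25/133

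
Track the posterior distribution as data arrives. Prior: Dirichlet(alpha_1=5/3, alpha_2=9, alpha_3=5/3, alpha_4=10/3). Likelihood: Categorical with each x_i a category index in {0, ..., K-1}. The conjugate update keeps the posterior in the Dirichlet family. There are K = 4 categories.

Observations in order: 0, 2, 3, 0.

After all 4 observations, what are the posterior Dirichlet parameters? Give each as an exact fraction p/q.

alpha_1=11/3, alpha_2=9, alpha_3=8/3, alpha_4=13/3

obs 1: x=0 → posterior Dirichlet(8/3, 9, 5/3, 10/3)
obs 2: x=2 → posterior Dirichlet(8/3, 9, 8/3, 10/3)
obs 3: x=3 → posterior Dirichlet(8/3, 9, 8/3, 13/3)
obs 4: x=0 → posterior Dirichlet(11/3, 9, 8/3, 13/3)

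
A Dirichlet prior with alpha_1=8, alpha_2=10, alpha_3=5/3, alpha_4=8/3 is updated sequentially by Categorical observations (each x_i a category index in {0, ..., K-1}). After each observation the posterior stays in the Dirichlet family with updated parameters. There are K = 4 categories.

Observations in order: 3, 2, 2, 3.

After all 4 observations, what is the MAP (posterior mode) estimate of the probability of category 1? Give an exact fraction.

obs 1: x=3 → posterior Dirichlet(8, 10, 5/3, 11/3)
obs 2: x=2 → posterior Dirichlet(8, 10, 8/3, 11/3)
obs 3: x=2 → posterior Dirichlet(8, 10, 11/3, 11/3)
obs 4: x=3 → posterior Dirichlet(8, 10, 11/3, 14/3)

27/67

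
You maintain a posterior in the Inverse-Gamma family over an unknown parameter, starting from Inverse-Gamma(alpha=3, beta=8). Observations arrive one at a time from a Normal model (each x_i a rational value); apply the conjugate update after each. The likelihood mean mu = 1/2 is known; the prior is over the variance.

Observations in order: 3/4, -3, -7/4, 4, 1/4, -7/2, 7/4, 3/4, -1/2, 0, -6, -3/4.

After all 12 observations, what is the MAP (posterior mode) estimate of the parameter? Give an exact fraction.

867/160

obs 1: x=3/4 → posterior Inverse-Gamma(7/2, 257/32)
obs 2: x=-3 → posterior Inverse-Gamma(4, 453/32)
obs 3: x=-7/4 → posterior Inverse-Gamma(9/2, 267/16)
obs 4: x=4 → posterior Inverse-Gamma(5, 365/16)
obs 5: x=1/4 → posterior Inverse-Gamma(11/2, 731/32)
obs 6: x=-7/2 → posterior Inverse-Gamma(6, 987/32)
obs 7: x=7/4 → posterior Inverse-Gamma(13/2, 253/8)
obs 8: x=3/4 → posterior Inverse-Gamma(7, 1013/32)
obs 9: x=-1/2 → posterior Inverse-Gamma(15/2, 1029/32)
obs 10: x=0 → posterior Inverse-Gamma(8, 1033/32)
obs 11: x=-6 → posterior Inverse-Gamma(17/2, 1709/32)
obs 12: x=-3/4 → posterior Inverse-Gamma(9, 867/16)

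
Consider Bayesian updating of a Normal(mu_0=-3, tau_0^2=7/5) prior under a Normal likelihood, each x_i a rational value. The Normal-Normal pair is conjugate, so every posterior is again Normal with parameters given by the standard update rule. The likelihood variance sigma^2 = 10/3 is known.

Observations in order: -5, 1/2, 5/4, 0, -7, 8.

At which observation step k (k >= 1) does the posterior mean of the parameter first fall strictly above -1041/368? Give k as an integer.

k = 2

obs 1: x=-5 → posterior Normal(-255/71, 70/71)
obs 2: x=1/2 → posterior Normal(-489/184, 35/46)
obs 3: x=5/4 → posterior Normal(-873/452, 70/113)
obs 4: x=0 → posterior Normal(-873/536, 35/67)
obs 5: x=-7 → posterior Normal(-1461/620, 14/31)
obs 6: x=8 → posterior Normal(-789/704, 35/88)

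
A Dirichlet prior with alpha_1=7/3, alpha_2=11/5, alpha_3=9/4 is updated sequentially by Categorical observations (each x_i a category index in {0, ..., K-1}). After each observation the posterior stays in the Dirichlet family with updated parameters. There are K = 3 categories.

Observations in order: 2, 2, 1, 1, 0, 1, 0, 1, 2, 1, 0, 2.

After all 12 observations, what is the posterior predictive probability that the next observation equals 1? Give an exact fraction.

432/1127

obs 1: x=2 → posterior Dirichlet(7/3, 11/5, 13/4)
obs 2: x=2 → posterior Dirichlet(7/3, 11/5, 17/4)
obs 3: x=1 → posterior Dirichlet(7/3, 16/5, 17/4)
obs 4: x=1 → posterior Dirichlet(7/3, 21/5, 17/4)
obs 5: x=0 → posterior Dirichlet(10/3, 21/5, 17/4)
obs 6: x=1 → posterior Dirichlet(10/3, 26/5, 17/4)
obs 7: x=0 → posterior Dirichlet(13/3, 26/5, 17/4)
obs 8: x=1 → posterior Dirichlet(13/3, 31/5, 17/4)
obs 9: x=2 → posterior Dirichlet(13/3, 31/5, 21/4)
obs 10: x=1 → posterior Dirichlet(13/3, 36/5, 21/4)
obs 11: x=0 → posterior Dirichlet(16/3, 36/5, 21/4)
obs 12: x=2 → posterior Dirichlet(16/3, 36/5, 25/4)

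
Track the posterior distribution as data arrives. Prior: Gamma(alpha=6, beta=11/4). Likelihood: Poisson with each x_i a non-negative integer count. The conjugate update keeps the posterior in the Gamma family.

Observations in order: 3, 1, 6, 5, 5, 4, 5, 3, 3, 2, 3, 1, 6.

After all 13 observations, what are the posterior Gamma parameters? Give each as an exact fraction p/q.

obs 1: x=3 → posterior Gamma(9, 15/4)
obs 2: x=1 → posterior Gamma(10, 19/4)
obs 3: x=6 → posterior Gamma(16, 23/4)
obs 4: x=5 → posterior Gamma(21, 27/4)
obs 5: x=5 → posterior Gamma(26, 31/4)
obs 6: x=4 → posterior Gamma(30, 35/4)
obs 7: x=5 → posterior Gamma(35, 39/4)
obs 8: x=3 → posterior Gamma(38, 43/4)
obs 9: x=3 → posterior Gamma(41, 47/4)
obs 10: x=2 → posterior Gamma(43, 51/4)
obs 11: x=3 → posterior Gamma(46, 55/4)
obs 12: x=1 → posterior Gamma(47, 59/4)
obs 13: x=6 → posterior Gamma(53, 63/4)

alpha=53, beta=63/4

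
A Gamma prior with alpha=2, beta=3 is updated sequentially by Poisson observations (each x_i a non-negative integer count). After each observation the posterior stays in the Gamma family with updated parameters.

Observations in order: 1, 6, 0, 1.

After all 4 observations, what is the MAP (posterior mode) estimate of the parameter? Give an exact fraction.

9/7

obs 1: x=1 → posterior Gamma(3, 4)
obs 2: x=6 → posterior Gamma(9, 5)
obs 3: x=0 → posterior Gamma(9, 6)
obs 4: x=1 → posterior Gamma(10, 7)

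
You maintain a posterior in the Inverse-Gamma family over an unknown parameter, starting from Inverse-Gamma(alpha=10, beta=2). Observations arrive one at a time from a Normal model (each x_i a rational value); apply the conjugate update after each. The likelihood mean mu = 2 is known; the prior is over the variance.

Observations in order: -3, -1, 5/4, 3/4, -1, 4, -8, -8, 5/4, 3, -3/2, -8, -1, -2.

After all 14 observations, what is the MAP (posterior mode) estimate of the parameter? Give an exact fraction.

obs 1: x=-3 → posterior Inverse-Gamma(21/2, 29/2)
obs 2: x=-1 → posterior Inverse-Gamma(11, 19)
obs 3: x=5/4 → posterior Inverse-Gamma(23/2, 617/32)
obs 4: x=3/4 → posterior Inverse-Gamma(12, 321/16)
obs 5: x=-1 → posterior Inverse-Gamma(25/2, 393/16)
obs 6: x=4 → posterior Inverse-Gamma(13, 425/16)
obs 7: x=-8 → posterior Inverse-Gamma(27/2, 1225/16)
obs 8: x=-8 → posterior Inverse-Gamma(14, 2025/16)
obs 9: x=5/4 → posterior Inverse-Gamma(29/2, 4059/32)
obs 10: x=3 → posterior Inverse-Gamma(15, 4075/32)
obs 11: x=-3/2 → posterior Inverse-Gamma(31/2, 4271/32)
obs 12: x=-8 → posterior Inverse-Gamma(16, 5871/32)
obs 13: x=-1 → posterior Inverse-Gamma(33/2, 6015/32)
obs 14: x=-2 → posterior Inverse-Gamma(17, 6271/32)

6271/576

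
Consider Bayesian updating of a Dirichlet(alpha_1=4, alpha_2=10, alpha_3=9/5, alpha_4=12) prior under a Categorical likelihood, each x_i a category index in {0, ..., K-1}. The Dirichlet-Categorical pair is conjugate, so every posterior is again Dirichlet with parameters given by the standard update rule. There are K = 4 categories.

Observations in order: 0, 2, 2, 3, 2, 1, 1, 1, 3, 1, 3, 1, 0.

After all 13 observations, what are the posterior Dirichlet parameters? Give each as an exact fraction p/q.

alpha_1=6, alpha_2=15, alpha_3=24/5, alpha_4=15

obs 1: x=0 → posterior Dirichlet(5, 10, 9/5, 12)
obs 2: x=2 → posterior Dirichlet(5, 10, 14/5, 12)
obs 3: x=2 → posterior Dirichlet(5, 10, 19/5, 12)
obs 4: x=3 → posterior Dirichlet(5, 10, 19/5, 13)
obs 5: x=2 → posterior Dirichlet(5, 10, 24/5, 13)
obs 6: x=1 → posterior Dirichlet(5, 11, 24/5, 13)
obs 7: x=1 → posterior Dirichlet(5, 12, 24/5, 13)
obs 8: x=1 → posterior Dirichlet(5, 13, 24/5, 13)
obs 9: x=3 → posterior Dirichlet(5, 13, 24/5, 14)
obs 10: x=1 → posterior Dirichlet(5, 14, 24/5, 14)
obs 11: x=3 → posterior Dirichlet(5, 14, 24/5, 15)
obs 12: x=1 → posterior Dirichlet(5, 15, 24/5, 15)
obs 13: x=0 → posterior Dirichlet(6, 15, 24/5, 15)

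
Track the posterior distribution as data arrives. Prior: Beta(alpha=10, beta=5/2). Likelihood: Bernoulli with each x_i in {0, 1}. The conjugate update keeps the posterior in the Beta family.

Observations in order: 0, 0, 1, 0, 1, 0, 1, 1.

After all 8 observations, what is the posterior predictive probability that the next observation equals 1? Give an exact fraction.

obs 1: x=0 → posterior Beta(10, 7/2)
obs 2: x=0 → posterior Beta(10, 9/2)
obs 3: x=1 → posterior Beta(11, 9/2)
obs 4: x=0 → posterior Beta(11, 11/2)
obs 5: x=1 → posterior Beta(12, 11/2)
obs 6: x=0 → posterior Beta(12, 13/2)
obs 7: x=1 → posterior Beta(13, 13/2)
obs 8: x=1 → posterior Beta(14, 13/2)

28/41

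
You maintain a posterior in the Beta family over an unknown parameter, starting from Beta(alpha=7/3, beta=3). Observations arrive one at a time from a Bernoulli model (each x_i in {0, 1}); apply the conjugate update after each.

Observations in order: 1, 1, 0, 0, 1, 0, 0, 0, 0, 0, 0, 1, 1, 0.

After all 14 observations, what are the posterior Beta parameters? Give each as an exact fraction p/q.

obs 1: x=1 → posterior Beta(10/3, 3)
obs 2: x=1 → posterior Beta(13/3, 3)
obs 3: x=0 → posterior Beta(13/3, 4)
obs 4: x=0 → posterior Beta(13/3, 5)
obs 5: x=1 → posterior Beta(16/3, 5)
obs 6: x=0 → posterior Beta(16/3, 6)
obs 7: x=0 → posterior Beta(16/3, 7)
obs 8: x=0 → posterior Beta(16/3, 8)
obs 9: x=0 → posterior Beta(16/3, 9)
obs 10: x=0 → posterior Beta(16/3, 10)
obs 11: x=0 → posterior Beta(16/3, 11)
obs 12: x=1 → posterior Beta(19/3, 11)
obs 13: x=1 → posterior Beta(22/3, 11)
obs 14: x=0 → posterior Beta(22/3, 12)

alpha=22/3, beta=12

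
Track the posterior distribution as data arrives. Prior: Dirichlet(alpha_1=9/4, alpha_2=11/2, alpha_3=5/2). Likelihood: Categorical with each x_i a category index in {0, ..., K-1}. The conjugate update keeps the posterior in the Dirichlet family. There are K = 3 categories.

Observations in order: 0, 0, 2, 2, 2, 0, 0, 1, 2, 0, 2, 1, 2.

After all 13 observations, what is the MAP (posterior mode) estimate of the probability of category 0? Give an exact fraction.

25/81

obs 1: x=0 → posterior Dirichlet(13/4, 11/2, 5/2)
obs 2: x=0 → posterior Dirichlet(17/4, 11/2, 5/2)
obs 3: x=2 → posterior Dirichlet(17/4, 11/2, 7/2)
obs 4: x=2 → posterior Dirichlet(17/4, 11/2, 9/2)
obs 5: x=2 → posterior Dirichlet(17/4, 11/2, 11/2)
obs 6: x=0 → posterior Dirichlet(21/4, 11/2, 11/2)
obs 7: x=0 → posterior Dirichlet(25/4, 11/2, 11/2)
obs 8: x=1 → posterior Dirichlet(25/4, 13/2, 11/2)
obs 9: x=2 → posterior Dirichlet(25/4, 13/2, 13/2)
obs 10: x=0 → posterior Dirichlet(29/4, 13/2, 13/2)
obs 11: x=2 → posterior Dirichlet(29/4, 13/2, 15/2)
obs 12: x=1 → posterior Dirichlet(29/4, 15/2, 15/2)
obs 13: x=2 → posterior Dirichlet(29/4, 15/2, 17/2)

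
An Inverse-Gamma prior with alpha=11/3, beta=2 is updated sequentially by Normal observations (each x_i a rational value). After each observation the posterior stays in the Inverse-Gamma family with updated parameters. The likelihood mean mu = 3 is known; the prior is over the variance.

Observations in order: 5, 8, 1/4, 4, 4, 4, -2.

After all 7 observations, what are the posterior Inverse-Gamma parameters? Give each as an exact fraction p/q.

obs 1: x=5 → posterior Inverse-Gamma(25/6, 4)
obs 2: x=8 → posterior Inverse-Gamma(14/3, 33/2)
obs 3: x=1/4 → posterior Inverse-Gamma(31/6, 649/32)
obs 4: x=4 → posterior Inverse-Gamma(17/3, 665/32)
obs 5: x=4 → posterior Inverse-Gamma(37/6, 681/32)
obs 6: x=4 → posterior Inverse-Gamma(20/3, 697/32)
obs 7: x=-2 → posterior Inverse-Gamma(43/6, 1097/32)

alpha=43/6, beta=1097/32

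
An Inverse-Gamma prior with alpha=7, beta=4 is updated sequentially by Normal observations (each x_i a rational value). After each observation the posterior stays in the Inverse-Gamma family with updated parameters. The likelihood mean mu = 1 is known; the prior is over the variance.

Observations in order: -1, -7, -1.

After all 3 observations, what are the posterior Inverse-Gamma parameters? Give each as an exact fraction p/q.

alpha=17/2, beta=40

obs 1: x=-1 → posterior Inverse-Gamma(15/2, 6)
obs 2: x=-7 → posterior Inverse-Gamma(8, 38)
obs 3: x=-1 → posterior Inverse-Gamma(17/2, 40)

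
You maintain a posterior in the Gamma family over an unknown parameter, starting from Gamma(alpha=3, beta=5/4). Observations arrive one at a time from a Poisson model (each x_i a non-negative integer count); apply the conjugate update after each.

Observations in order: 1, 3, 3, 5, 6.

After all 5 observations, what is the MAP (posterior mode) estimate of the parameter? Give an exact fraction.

16/5

obs 1: x=1 → posterior Gamma(4, 9/4)
obs 2: x=3 → posterior Gamma(7, 13/4)
obs 3: x=3 → posterior Gamma(10, 17/4)
obs 4: x=5 → posterior Gamma(15, 21/4)
obs 5: x=6 → posterior Gamma(21, 25/4)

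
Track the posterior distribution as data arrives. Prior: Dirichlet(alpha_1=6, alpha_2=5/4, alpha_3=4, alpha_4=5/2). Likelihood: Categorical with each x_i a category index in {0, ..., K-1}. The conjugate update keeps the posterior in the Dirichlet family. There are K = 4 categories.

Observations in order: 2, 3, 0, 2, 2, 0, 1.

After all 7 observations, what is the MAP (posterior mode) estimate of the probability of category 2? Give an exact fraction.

24/67

obs 1: x=2 → posterior Dirichlet(6, 5/4, 5, 5/2)
obs 2: x=3 → posterior Dirichlet(6, 5/4, 5, 7/2)
obs 3: x=0 → posterior Dirichlet(7, 5/4, 5, 7/2)
obs 4: x=2 → posterior Dirichlet(7, 5/4, 6, 7/2)
obs 5: x=2 → posterior Dirichlet(7, 5/4, 7, 7/2)
obs 6: x=0 → posterior Dirichlet(8, 5/4, 7, 7/2)
obs 7: x=1 → posterior Dirichlet(8, 9/4, 7, 7/2)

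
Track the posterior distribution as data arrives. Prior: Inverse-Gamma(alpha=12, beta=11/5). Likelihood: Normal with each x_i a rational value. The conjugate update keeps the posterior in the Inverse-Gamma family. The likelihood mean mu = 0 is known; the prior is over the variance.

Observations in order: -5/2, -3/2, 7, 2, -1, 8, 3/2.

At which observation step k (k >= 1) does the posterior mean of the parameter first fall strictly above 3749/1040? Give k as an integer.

k = 6

obs 1: x=-5/2 → posterior Inverse-Gamma(25/2, 213/40)
obs 2: x=-3/2 → posterior Inverse-Gamma(13, 129/20)
obs 3: x=7 → posterior Inverse-Gamma(27/2, 619/20)
obs 4: x=2 → posterior Inverse-Gamma(14, 659/20)
obs 5: x=-1 → posterior Inverse-Gamma(29/2, 669/20)
obs 6: x=8 → posterior Inverse-Gamma(15, 1309/20)
obs 7: x=3/2 → posterior Inverse-Gamma(31/2, 2663/40)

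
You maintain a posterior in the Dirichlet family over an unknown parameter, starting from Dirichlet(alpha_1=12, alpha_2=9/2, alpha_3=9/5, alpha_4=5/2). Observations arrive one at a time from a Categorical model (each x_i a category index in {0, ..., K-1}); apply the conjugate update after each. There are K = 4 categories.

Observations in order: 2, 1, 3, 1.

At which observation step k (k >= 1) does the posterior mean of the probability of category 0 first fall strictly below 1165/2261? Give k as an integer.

obs 1: x=2 → posterior Dirichlet(12, 9/2, 14/5, 5/2)
obs 2: x=1 → posterior Dirichlet(12, 11/2, 14/5, 5/2)
obs 3: x=3 → posterior Dirichlet(12, 11/2, 14/5, 7/2)
obs 4: x=1 → posterior Dirichlet(12, 13/2, 14/5, 7/2)

k = 3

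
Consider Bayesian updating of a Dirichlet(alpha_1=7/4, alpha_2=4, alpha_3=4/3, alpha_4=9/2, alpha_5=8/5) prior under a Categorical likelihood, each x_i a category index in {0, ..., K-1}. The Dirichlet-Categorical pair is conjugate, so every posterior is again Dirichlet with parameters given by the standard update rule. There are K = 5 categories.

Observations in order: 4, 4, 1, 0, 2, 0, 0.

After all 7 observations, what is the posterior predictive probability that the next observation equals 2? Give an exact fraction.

20/173

obs 1: x=4 → posterior Dirichlet(7/4, 4, 4/3, 9/2, 13/5)
obs 2: x=4 → posterior Dirichlet(7/4, 4, 4/3, 9/2, 18/5)
obs 3: x=1 → posterior Dirichlet(7/4, 5, 4/3, 9/2, 18/5)
obs 4: x=0 → posterior Dirichlet(11/4, 5, 4/3, 9/2, 18/5)
obs 5: x=2 → posterior Dirichlet(11/4, 5, 7/3, 9/2, 18/5)
obs 6: x=0 → posterior Dirichlet(15/4, 5, 7/3, 9/2, 18/5)
obs 7: x=0 → posterior Dirichlet(19/4, 5, 7/3, 9/2, 18/5)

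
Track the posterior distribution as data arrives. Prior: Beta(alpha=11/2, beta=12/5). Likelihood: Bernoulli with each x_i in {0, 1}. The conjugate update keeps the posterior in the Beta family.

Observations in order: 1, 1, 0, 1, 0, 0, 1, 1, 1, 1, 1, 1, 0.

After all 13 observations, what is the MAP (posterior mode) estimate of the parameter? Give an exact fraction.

obs 1: x=1 → posterior Beta(13/2, 12/5)
obs 2: x=1 → posterior Beta(15/2, 12/5)
obs 3: x=0 → posterior Beta(15/2, 17/5)
obs 4: x=1 → posterior Beta(17/2, 17/5)
obs 5: x=0 → posterior Beta(17/2, 22/5)
obs 6: x=0 → posterior Beta(17/2, 27/5)
obs 7: x=1 → posterior Beta(19/2, 27/5)
obs 8: x=1 → posterior Beta(21/2, 27/5)
obs 9: x=1 → posterior Beta(23/2, 27/5)
obs 10: x=1 → posterior Beta(25/2, 27/5)
obs 11: x=1 → posterior Beta(27/2, 27/5)
obs 12: x=1 → posterior Beta(29/2, 27/5)
obs 13: x=0 → posterior Beta(29/2, 32/5)

5/7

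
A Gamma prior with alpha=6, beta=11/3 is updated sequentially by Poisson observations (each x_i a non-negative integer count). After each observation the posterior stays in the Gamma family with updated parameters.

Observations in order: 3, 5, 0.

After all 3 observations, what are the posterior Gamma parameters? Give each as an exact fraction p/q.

alpha=14, beta=20/3

obs 1: x=3 → posterior Gamma(9, 14/3)
obs 2: x=5 → posterior Gamma(14, 17/3)
obs 3: x=0 → posterior Gamma(14, 20/3)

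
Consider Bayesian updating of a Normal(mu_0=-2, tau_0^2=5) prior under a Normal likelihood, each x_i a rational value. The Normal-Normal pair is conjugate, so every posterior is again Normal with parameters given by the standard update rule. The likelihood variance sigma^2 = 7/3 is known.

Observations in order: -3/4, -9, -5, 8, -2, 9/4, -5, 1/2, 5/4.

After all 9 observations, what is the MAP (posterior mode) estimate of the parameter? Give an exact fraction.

obs 1: x=-3/4 → posterior Normal(-101/88, 35/22)
obs 2: x=-9 → posterior Normal(-641/148, 35/37)
obs 3: x=-5 → posterior Normal(-941/208, 35/52)
obs 4: x=8 → posterior Normal(-461/268, 35/67)
obs 5: x=-2 → posterior Normal(-581/328, 35/82)
obs 6: x=9/4 → posterior Normal(-223/194, 35/97)
obs 7: x=-5 → posterior Normal(-373/224, 5/16)
obs 8: x=1/2 → posterior Normal(-179/127, 35/127)
obs 9: x=5/4 → posterior Normal(-641/568, 35/142)

-641/568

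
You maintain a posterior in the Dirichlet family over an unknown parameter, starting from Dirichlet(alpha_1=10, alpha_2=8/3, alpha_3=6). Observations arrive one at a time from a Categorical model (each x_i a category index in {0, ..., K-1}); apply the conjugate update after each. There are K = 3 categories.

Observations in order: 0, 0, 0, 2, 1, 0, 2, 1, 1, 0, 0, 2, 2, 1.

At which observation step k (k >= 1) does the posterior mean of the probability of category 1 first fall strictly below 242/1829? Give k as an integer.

k = 2

obs 1: x=0 → posterior Dirichlet(11, 8/3, 6)
obs 2: x=0 → posterior Dirichlet(12, 8/3, 6)
obs 3: x=0 → posterior Dirichlet(13, 8/3, 6)
obs 4: x=2 → posterior Dirichlet(13, 8/3, 7)
obs 5: x=1 → posterior Dirichlet(13, 11/3, 7)
obs 6: x=0 → posterior Dirichlet(14, 11/3, 7)
obs 7: x=2 → posterior Dirichlet(14, 11/3, 8)
obs 8: x=1 → posterior Dirichlet(14, 14/3, 8)
obs 9: x=1 → posterior Dirichlet(14, 17/3, 8)
obs 10: x=0 → posterior Dirichlet(15, 17/3, 8)
obs 11: x=0 → posterior Dirichlet(16, 17/3, 8)
obs 12: x=2 → posterior Dirichlet(16, 17/3, 9)
obs 13: x=2 → posterior Dirichlet(16, 17/3, 10)
obs 14: x=1 → posterior Dirichlet(16, 20/3, 10)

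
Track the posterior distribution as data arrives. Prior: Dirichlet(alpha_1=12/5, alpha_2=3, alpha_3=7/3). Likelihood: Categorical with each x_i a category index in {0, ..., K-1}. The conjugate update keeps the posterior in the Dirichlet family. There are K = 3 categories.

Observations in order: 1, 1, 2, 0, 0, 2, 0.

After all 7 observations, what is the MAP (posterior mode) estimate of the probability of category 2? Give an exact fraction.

25/88

obs 1: x=1 → posterior Dirichlet(12/5, 4, 7/3)
obs 2: x=1 → posterior Dirichlet(12/5, 5, 7/3)
obs 3: x=2 → posterior Dirichlet(12/5, 5, 10/3)
obs 4: x=0 → posterior Dirichlet(17/5, 5, 10/3)
obs 5: x=0 → posterior Dirichlet(22/5, 5, 10/3)
obs 6: x=2 → posterior Dirichlet(22/5, 5, 13/3)
obs 7: x=0 → posterior Dirichlet(27/5, 5, 13/3)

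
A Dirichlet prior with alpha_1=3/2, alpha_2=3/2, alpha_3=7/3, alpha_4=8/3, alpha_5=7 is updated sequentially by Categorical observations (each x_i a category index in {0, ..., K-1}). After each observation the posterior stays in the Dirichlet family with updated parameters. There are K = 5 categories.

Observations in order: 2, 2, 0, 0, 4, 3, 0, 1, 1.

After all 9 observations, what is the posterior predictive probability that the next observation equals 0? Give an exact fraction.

obs 1: x=2 → posterior Dirichlet(3/2, 3/2, 10/3, 8/3, 7)
obs 2: x=2 → posterior Dirichlet(3/2, 3/2, 13/3, 8/3, 7)
obs 3: x=0 → posterior Dirichlet(5/2, 3/2, 13/3, 8/3, 7)
obs 4: x=0 → posterior Dirichlet(7/2, 3/2, 13/3, 8/3, 7)
obs 5: x=4 → posterior Dirichlet(7/2, 3/2, 13/3, 8/3, 8)
obs 6: x=3 → posterior Dirichlet(7/2, 3/2, 13/3, 11/3, 8)
obs 7: x=0 → posterior Dirichlet(9/2, 3/2, 13/3, 11/3, 8)
obs 8: x=1 → posterior Dirichlet(9/2, 5/2, 13/3, 11/3, 8)
obs 9: x=1 → posterior Dirichlet(9/2, 7/2, 13/3, 11/3, 8)

3/16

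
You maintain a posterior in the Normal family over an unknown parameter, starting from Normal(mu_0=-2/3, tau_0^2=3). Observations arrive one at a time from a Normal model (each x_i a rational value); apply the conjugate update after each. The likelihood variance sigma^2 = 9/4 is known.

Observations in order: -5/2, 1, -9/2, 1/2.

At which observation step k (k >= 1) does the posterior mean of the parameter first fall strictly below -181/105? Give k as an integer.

k = 3

obs 1: x=-5/2 → posterior Normal(-12/7, 9/7)
obs 2: x=1 → posterior Normal(-8/11, 9/11)
obs 3: x=-9/2 → posterior Normal(-26/15, 3/5)
obs 4: x=1/2 → posterior Normal(-24/19, 9/19)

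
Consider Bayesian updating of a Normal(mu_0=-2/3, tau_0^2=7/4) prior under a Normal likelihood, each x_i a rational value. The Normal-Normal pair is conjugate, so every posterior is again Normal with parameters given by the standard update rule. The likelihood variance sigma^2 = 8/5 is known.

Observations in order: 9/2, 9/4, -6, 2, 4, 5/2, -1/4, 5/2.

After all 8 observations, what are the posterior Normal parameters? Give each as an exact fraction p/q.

obs 1: x=9/2 → posterior Normal(817/402, 56/67)
obs 2: x=9/4 → posterior Normal(2579/1224, 28/51)
obs 3: x=-6 → posterior Normal(59/1644, 56/137)
obs 4: x=2 → posterior Normal(899/2064, 14/43)
obs 5: x=4 → posterior Normal(2579/2484, 56/207)
obs 6: x=5/2 → posterior Normal(3629/2904, 28/121)
obs 7: x=-1/4 → posterior Normal(881/831, 56/277)
obs 8: x=5/2 → posterior Normal(2287/1872, 7/39)

mu_0=2287/1872, tau_0^2=7/39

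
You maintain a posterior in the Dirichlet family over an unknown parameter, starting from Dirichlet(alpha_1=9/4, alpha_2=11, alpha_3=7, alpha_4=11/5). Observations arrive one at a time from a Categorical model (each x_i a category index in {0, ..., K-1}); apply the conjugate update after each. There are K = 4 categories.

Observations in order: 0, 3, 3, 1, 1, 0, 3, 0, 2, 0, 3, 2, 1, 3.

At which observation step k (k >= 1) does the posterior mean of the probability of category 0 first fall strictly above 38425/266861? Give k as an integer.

k = 6

obs 1: x=0 → posterior Dirichlet(13/4, 11, 7, 11/5)
obs 2: x=3 → posterior Dirichlet(13/4, 11, 7, 16/5)
obs 3: x=3 → posterior Dirichlet(13/4, 11, 7, 21/5)
obs 4: x=1 → posterior Dirichlet(13/4, 12, 7, 21/5)
obs 5: x=1 → posterior Dirichlet(13/4, 13, 7, 21/5)
obs 6: x=0 → posterior Dirichlet(17/4, 13, 7, 21/5)
obs 7: x=3 → posterior Dirichlet(17/4, 13, 7, 26/5)
obs 8: x=0 → posterior Dirichlet(21/4, 13, 7, 26/5)
obs 9: x=2 → posterior Dirichlet(21/4, 13, 8, 26/5)
obs 10: x=0 → posterior Dirichlet(25/4, 13, 8, 26/5)
obs 11: x=3 → posterior Dirichlet(25/4, 13, 8, 31/5)
obs 12: x=2 → posterior Dirichlet(25/4, 13, 9, 31/5)
obs 13: x=1 → posterior Dirichlet(25/4, 14, 9, 31/5)
obs 14: x=3 → posterior Dirichlet(25/4, 14, 9, 36/5)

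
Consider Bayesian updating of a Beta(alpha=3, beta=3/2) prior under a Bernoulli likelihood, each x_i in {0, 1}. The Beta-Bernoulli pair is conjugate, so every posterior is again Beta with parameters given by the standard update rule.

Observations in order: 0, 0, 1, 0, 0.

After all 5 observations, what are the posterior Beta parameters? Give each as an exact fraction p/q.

obs 1: x=0 → posterior Beta(3, 5/2)
obs 2: x=0 → posterior Beta(3, 7/2)
obs 3: x=1 → posterior Beta(4, 7/2)
obs 4: x=0 → posterior Beta(4, 9/2)
obs 5: x=0 → posterior Beta(4, 11/2)

alpha=4, beta=11/2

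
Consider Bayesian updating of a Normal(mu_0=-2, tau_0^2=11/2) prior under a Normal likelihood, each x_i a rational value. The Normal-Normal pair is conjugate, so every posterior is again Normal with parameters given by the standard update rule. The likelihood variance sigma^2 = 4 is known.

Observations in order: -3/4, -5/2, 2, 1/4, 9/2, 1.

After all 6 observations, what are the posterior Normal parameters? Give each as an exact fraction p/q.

obs 1: x=-3/4 → posterior Normal(-97/76, 44/19)
obs 2: x=-5/2 → posterior Normal(-69/40, 22/15)
obs 3: x=2 → posterior Normal(-119/164, 44/41)
obs 4: x=1/4 → posterior Normal(-27/52, 11/13)
obs 5: x=9/2 → posterior Normal(5/14, 44/63)
obs 6: x=1 → posterior Normal(67/148, 22/37)

mu_0=67/148, tau_0^2=22/37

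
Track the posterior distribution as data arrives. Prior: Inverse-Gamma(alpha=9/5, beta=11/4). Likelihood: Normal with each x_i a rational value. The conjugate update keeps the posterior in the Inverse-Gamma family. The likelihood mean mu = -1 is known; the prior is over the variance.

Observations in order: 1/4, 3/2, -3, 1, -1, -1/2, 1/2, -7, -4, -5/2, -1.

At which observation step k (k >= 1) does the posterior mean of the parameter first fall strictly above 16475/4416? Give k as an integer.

k = 3

obs 1: x=1/4 → posterior Inverse-Gamma(23/10, 113/32)
obs 2: x=3/2 → posterior Inverse-Gamma(14/5, 213/32)
obs 3: x=-3 → posterior Inverse-Gamma(33/10, 277/32)
obs 4: x=1 → posterior Inverse-Gamma(19/5, 341/32)
obs 5: x=-1 → posterior Inverse-Gamma(43/10, 341/32)
obs 6: x=-1/2 → posterior Inverse-Gamma(24/5, 345/32)
obs 7: x=1/2 → posterior Inverse-Gamma(53/10, 381/32)
obs 8: x=-7 → posterior Inverse-Gamma(29/5, 957/32)
obs 9: x=-4 → posterior Inverse-Gamma(63/10, 1101/32)
obs 10: x=-5/2 → posterior Inverse-Gamma(34/5, 1137/32)
obs 11: x=-1 → posterior Inverse-Gamma(73/10, 1137/32)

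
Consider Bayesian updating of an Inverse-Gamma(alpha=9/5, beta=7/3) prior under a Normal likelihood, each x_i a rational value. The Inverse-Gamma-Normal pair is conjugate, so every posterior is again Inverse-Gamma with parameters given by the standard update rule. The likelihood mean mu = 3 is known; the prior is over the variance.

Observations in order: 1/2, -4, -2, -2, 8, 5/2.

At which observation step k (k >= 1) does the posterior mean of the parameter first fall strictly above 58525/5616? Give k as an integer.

k = 2

obs 1: x=1/2 → posterior Inverse-Gamma(23/10, 131/24)
obs 2: x=-4 → posterior Inverse-Gamma(14/5, 719/24)
obs 3: x=-2 → posterior Inverse-Gamma(33/10, 1019/24)
obs 4: x=-2 → posterior Inverse-Gamma(19/5, 1319/24)
obs 5: x=8 → posterior Inverse-Gamma(43/10, 1619/24)
obs 6: x=5/2 → posterior Inverse-Gamma(24/5, 811/12)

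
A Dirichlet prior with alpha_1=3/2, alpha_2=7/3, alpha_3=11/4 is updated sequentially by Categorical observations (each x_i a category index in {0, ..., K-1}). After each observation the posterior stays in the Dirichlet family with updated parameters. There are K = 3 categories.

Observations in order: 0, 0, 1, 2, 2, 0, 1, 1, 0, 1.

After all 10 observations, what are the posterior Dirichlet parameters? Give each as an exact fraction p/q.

obs 1: x=0 → posterior Dirichlet(5/2, 7/3, 11/4)
obs 2: x=0 → posterior Dirichlet(7/2, 7/3, 11/4)
obs 3: x=1 → posterior Dirichlet(7/2, 10/3, 11/4)
obs 4: x=2 → posterior Dirichlet(7/2, 10/3, 15/4)
obs 5: x=2 → posterior Dirichlet(7/2, 10/3, 19/4)
obs 6: x=0 → posterior Dirichlet(9/2, 10/3, 19/4)
obs 7: x=1 → posterior Dirichlet(9/2, 13/3, 19/4)
obs 8: x=1 → posterior Dirichlet(9/2, 16/3, 19/4)
obs 9: x=0 → posterior Dirichlet(11/2, 16/3, 19/4)
obs 10: x=1 → posterior Dirichlet(11/2, 19/3, 19/4)

alpha_1=11/2, alpha_2=19/3, alpha_3=19/4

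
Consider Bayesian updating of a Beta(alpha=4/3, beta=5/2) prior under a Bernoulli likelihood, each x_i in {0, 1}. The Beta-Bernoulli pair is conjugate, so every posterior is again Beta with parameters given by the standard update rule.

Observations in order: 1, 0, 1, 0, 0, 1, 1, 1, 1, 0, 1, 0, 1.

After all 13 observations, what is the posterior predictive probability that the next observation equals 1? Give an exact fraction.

56/101

obs 1: x=1 → posterior Beta(7/3, 5/2)
obs 2: x=0 → posterior Beta(7/3, 7/2)
obs 3: x=1 → posterior Beta(10/3, 7/2)
obs 4: x=0 → posterior Beta(10/3, 9/2)
obs 5: x=0 → posterior Beta(10/3, 11/2)
obs 6: x=1 → posterior Beta(13/3, 11/2)
obs 7: x=1 → posterior Beta(16/3, 11/2)
obs 8: x=1 → posterior Beta(19/3, 11/2)
obs 9: x=1 → posterior Beta(22/3, 11/2)
obs 10: x=0 → posterior Beta(22/3, 13/2)
obs 11: x=1 → posterior Beta(25/3, 13/2)
obs 12: x=0 → posterior Beta(25/3, 15/2)
obs 13: x=1 → posterior Beta(28/3, 15/2)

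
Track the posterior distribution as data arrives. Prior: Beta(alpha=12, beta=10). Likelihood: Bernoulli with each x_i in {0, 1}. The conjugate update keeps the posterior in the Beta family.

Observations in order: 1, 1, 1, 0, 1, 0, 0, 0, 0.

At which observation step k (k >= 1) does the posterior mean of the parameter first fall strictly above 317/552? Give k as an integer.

k = 2

obs 1: x=1 → posterior Beta(13, 10)
obs 2: x=1 → posterior Beta(14, 10)
obs 3: x=1 → posterior Beta(15, 10)
obs 4: x=0 → posterior Beta(15, 11)
obs 5: x=1 → posterior Beta(16, 11)
obs 6: x=0 → posterior Beta(16, 12)
obs 7: x=0 → posterior Beta(16, 13)
obs 8: x=0 → posterior Beta(16, 14)
obs 9: x=0 → posterior Beta(16, 15)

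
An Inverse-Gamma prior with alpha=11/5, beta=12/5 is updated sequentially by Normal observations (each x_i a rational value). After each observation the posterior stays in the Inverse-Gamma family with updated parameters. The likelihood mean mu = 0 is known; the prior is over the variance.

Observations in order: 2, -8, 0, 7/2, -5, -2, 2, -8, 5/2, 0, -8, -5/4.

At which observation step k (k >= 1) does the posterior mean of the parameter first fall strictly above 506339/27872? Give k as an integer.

obs 1: x=2 → posterior Inverse-Gamma(27/10, 22/5)
obs 2: x=-8 → posterior Inverse-Gamma(16/5, 182/5)
obs 3: x=0 → posterior Inverse-Gamma(37/10, 182/5)
obs 4: x=7/2 → posterior Inverse-Gamma(21/5, 1701/40)
obs 5: x=-5 → posterior Inverse-Gamma(47/10, 2201/40)
obs 6: x=-2 → posterior Inverse-Gamma(26/5, 2281/40)
obs 7: x=2 → posterior Inverse-Gamma(57/10, 2361/40)
obs 8: x=-8 → posterior Inverse-Gamma(31/5, 3641/40)
obs 9: x=5/2 → posterior Inverse-Gamma(67/10, 1883/20)
obs 10: x=0 → posterior Inverse-Gamma(36/5, 1883/20)
obs 11: x=-8 → posterior Inverse-Gamma(77/10, 2523/20)
obs 12: x=-5/4 → posterior Inverse-Gamma(41/5, 20309/160)

k = 11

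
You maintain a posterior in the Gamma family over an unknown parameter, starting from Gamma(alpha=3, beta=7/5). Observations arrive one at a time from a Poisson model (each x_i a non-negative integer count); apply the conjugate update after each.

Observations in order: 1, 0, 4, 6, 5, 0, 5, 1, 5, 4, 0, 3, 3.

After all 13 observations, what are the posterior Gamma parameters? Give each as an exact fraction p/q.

alpha=40, beta=72/5

obs 1: x=1 → posterior Gamma(4, 12/5)
obs 2: x=0 → posterior Gamma(4, 17/5)
obs 3: x=4 → posterior Gamma(8, 22/5)
obs 4: x=6 → posterior Gamma(14, 27/5)
obs 5: x=5 → posterior Gamma(19, 32/5)
obs 6: x=0 → posterior Gamma(19, 37/5)
obs 7: x=5 → posterior Gamma(24, 42/5)
obs 8: x=1 → posterior Gamma(25, 47/5)
obs 9: x=5 → posterior Gamma(30, 52/5)
obs 10: x=4 → posterior Gamma(34, 57/5)
obs 11: x=0 → posterior Gamma(34, 62/5)
obs 12: x=3 → posterior Gamma(37, 67/5)
obs 13: x=3 → posterior Gamma(40, 72/5)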